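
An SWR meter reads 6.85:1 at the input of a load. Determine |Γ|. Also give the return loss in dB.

|Γ| ≈ 0.745; return loss ≈ 2.55 dB

|Γ| = (S − 1)/(S + 1) = (6.85 − 1)/(6.85 + 1) = 5.85/7.85
RL = −20·log₁₀|Γ| = −20·log₁₀(0.745)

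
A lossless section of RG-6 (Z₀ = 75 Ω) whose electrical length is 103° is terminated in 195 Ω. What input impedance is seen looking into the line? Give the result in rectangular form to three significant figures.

tan(βl) = tan(103°) = -4.33
Z_in = Z_0·(Z_L + jZ_0·tanβl)/(Z_0 + jZ_L·tanβl)
     = 75·(195 − j325)/(75 − j845)

Z_in ≈ 30.1 + j14.6 Ω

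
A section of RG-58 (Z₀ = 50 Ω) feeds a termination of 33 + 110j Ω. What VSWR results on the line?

Γ = (Z_L − Z_0)/(Z_L + Z_0) = (-17 + j110)/(83 + j110)
|Γ| = 111/138 = 0.808
VSWR = (1 + |Γ|)/(1 − |Γ|) = 1.81/0.192

VSWR ≈ 9.4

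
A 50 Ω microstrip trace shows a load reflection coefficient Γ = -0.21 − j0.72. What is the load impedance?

Z_L = Z_0·(1 + Γ)/(1 − Γ) = 50·(0.79 − j0.72)/(1.21 + j0.72)

Z_L ≈ 11 − j36.3 Ω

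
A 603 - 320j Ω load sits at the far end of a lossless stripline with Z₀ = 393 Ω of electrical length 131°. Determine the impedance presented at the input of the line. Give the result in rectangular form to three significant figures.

Z_in ≈ 449 + j326 Ω

tan(βl) = tan(131°) = -1.15
Z_in = Z_0·(Z_L + jZ_0·tanβl)/(Z_0 + jZ_L·tanβl)
     = 393·(603 − j772)/(24.9 − j694)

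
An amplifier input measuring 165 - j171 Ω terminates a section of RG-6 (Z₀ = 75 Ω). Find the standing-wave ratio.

Γ = (Z_L − Z_0)/(Z_L + Z_0) = (90 − j171)/(240 − j171)
|Γ| = 193/295 = 0.656
VSWR = (1 + |Γ|)/(1 − |Γ|) = 1.66/0.344

VSWR ≈ 4.81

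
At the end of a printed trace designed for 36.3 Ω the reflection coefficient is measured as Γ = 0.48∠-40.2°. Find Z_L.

Z_L ≈ 56.2 − j45.2 Ω

Z_L = Z_0·(1 + Γ)/(1 − Γ) = 36.3·(1.37 − j0.31)/(0.633 + j0.31)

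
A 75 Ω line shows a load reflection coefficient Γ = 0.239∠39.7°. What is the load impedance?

Z_L ≈ 103 + j33.2 Ω

Z_L = Z_0·(1 + Γ)/(1 − Γ) = 75·(1.18 + j0.153)/(0.816 − j0.153)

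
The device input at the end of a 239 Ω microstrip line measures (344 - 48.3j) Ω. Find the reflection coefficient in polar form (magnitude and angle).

Γ ≈ 0.198 ∠ -20°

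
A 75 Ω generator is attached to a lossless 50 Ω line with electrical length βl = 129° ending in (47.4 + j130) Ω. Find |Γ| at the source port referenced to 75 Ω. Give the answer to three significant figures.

tan(βl) = -1.23
Z_in = Z_0·(Z_L + jZ_0·tanβl)/(Z_0 + jZ_L·tanβl) = 6.27 + j18 Ω
Γ_s = (Z_in − Z_s)/(Z_in + Z_s) = (-68.7 + j18)/(81.3 + j18), |Γ_s| = 0.854

|Γ| ≈ 0.854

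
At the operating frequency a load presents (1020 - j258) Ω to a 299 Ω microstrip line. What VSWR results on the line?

VSWR ≈ 3.65

Γ = (Z_L − Z_0)/(Z_L + Z_0) = (721 − j258)/(1319 − j258)
|Γ| = 766/1340 = 0.57
VSWR = (1 + |Γ|)/(1 − |Γ|) = 1.57/0.43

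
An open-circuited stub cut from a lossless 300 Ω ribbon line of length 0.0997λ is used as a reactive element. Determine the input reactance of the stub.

βl = 2π × 0.0997 = 35.9°
tan(βl) = 0.724
For an open-circuited stub, Z_in = −jZ_0·cot(βl) = −jZ_0/tan(βl)

X_in ≈ -415 Ω (capacitive)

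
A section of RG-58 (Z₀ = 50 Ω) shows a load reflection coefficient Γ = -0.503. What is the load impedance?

Z_L ≈ 16.5 Ω

Z_L = Z_0·(1 + Γ)/(1 − Γ) = 50·(0.497)/(1.5)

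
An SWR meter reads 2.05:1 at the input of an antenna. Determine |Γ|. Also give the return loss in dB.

|Γ| = (S − 1)/(S + 1) = (2.05 − 1)/(2.05 + 1) = 1.05/3.05
RL = −20·log₁₀|Γ| = −20·log₁₀(0.344)

|Γ| ≈ 0.344; return loss ≈ 9.26 dB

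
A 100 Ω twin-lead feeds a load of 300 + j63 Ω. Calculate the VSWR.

Γ = (Z_L − Z_0)/(Z_L + Z_0) = (200 + j63)/(400 + j63)
|Γ| = 210/405 = 0.518
VSWR = (1 + |Γ|)/(1 − |Γ|) = 1.52/0.482

VSWR ≈ 3.15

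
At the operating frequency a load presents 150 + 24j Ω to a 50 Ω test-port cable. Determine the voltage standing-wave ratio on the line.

VSWR ≈ 3.09

Γ = (Z_L − Z_0)/(Z_L + Z_0) = (100 + j24)/(200 + j24)
|Γ| = 103/201 = 0.511
VSWR = (1 + |Γ|)/(1 − |Γ|) = 1.51/0.489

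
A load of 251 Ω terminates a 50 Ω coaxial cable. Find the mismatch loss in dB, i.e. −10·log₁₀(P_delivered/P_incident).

mismatch loss ≈ 2.56 dB

Γ = (251 − 50)/(251 + 50) = 0.668
|Γ|² = 0.446, so P_del/P_inc = 1 − |Γ|² = 0.554
ML = −10·log₁₀(1 − |Γ|²)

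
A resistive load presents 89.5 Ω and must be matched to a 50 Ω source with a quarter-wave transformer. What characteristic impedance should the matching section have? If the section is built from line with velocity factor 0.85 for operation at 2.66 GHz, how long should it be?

Z_qwt ≈ 66.9 Ω; length ≈ 2.4 cm

Z_qwt = √(Z_0·R_L) = √(50 × 89.5) = √4475
λ = 0.85·c/f = 0.0959 m, so l = λ/4 = 0.024 m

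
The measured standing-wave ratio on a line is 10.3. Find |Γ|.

|Γ| = (S − 1)/(S + 1) = (10.3 − 1)/(10.3 + 1) = 9.3/11.3

|Γ| ≈ 0.823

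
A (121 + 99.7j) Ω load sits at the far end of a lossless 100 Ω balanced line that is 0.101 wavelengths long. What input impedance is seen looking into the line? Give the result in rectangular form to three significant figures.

βl = 2π × 0.101 = 36.4°
tan(βl) = tan(36.4°) = 0.736
Z_in = Z_0·(Z_L + jZ_0·tanβl)/(Z_0 + jZ_L·tanβl)
     = 100·(121 + j173)/(26.6 + j89.1)

Z_in ≈ 216 − j71.4 Ω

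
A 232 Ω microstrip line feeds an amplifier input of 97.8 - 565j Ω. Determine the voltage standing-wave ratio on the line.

VSWR ≈ 16.8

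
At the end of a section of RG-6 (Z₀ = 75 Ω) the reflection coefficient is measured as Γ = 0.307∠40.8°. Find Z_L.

Z_L ≈ 108 + j47.8 Ω

Z_L = Z_0·(1 + Γ)/(1 − Γ) = 75·(1.23 + j0.201)/(0.768 − j0.201)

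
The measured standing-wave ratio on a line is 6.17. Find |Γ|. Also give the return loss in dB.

|Γ| ≈ 0.721; return loss ≈ 2.84 dB

|Γ| = (S − 1)/(S + 1) = (6.17 − 1)/(6.17 + 1) = 5.17/7.17
RL = −20·log₁₀|Γ| = −20·log₁₀(0.721)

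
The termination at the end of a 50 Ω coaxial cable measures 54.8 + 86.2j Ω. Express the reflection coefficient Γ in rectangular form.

Γ = (Z_L − Z_0)/(Z_L + Z_0) = (4.8 + j86.2)/(104.8 + j86.2)

Γ ≈ 0.431 + j0.468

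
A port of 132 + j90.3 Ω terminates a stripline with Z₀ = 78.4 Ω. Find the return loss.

Γ = (53.6 + j90.3)/(210.4 + j90.3), |Γ| = 0.459
RL = −20·log₁₀|Γ| = −20·log₁₀(0.459)

RL ≈ 6.77 dB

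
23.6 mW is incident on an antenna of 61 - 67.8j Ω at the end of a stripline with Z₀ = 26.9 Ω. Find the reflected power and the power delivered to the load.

|Γ| = |(34.1 − j67.8)/(87.9 − j67.8)| = 0.684
|Γ|² = 0.467
P_refl = |Γ|²·P_inc = 11 mW, P_del = (1 − |Γ|²)·P_inc = 12.6 mW

P_reflected ≈ 11 mW; P_delivered ≈ 12.6 mW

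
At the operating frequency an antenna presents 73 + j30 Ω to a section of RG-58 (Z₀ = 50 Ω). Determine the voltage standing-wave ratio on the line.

Γ = (Z_L − Z_0)/(Z_L + Z_0) = (23 + j30)/(123 + j30)
|Γ| = 37.8/127 = 0.299
VSWR = (1 + |Γ|)/(1 − |Γ|) = 1.3/0.701

VSWR ≈ 1.85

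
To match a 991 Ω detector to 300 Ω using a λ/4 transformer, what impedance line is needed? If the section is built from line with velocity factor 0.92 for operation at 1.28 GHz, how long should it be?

Z_qwt ≈ 545 Ω; length ≈ 5.39 cm

Z_qwt = √(Z_0·R_L) = √(300 × 991) = √297300
λ = 0.92·c/f = 0.216 m, so l = λ/4 = 0.0539 m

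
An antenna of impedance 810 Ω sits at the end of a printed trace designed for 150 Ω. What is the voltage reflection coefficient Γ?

Γ = 0.688

Γ = (Z_L − Z_0)/(Z_L + Z_0) = (810 − 150)/(810 + 150) = 660/960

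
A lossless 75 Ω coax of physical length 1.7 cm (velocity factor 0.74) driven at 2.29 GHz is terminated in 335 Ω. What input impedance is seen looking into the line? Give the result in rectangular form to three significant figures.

λ = v/f = 0.74·c / 2.29 GHz = 0.0969 m
βl = 2π·l/λ = 2π × 0.175 = 63.1°
tan(βl) = tan(63.1°) = 1.97
Z_in = Z_0·(Z_L + jZ_0·tanβl)/(Z_0 + jZ_L·tanβl)
     = 75·(335 + j148)/(75 + j661)

Z_in ≈ 20.8 − j35.6 Ω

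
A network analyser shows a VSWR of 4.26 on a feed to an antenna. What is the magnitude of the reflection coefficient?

|Γ| = (S − 1)/(S + 1) = (4.26 − 1)/(4.26 + 1) = 3.26/5.26

|Γ| ≈ 0.62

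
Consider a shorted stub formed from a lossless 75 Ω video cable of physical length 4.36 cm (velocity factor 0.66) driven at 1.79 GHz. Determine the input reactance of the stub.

λ = v/f = 0.66·c / 1.79 GHz = 0.111 m
βl = 2π·l/λ = 2π × 0.394 = 142°
tan(βl) = -0.784
For a shorted stub, Z_in = jZ_0·tan(βl)

X_in ≈ -58.8 Ω (capacitive)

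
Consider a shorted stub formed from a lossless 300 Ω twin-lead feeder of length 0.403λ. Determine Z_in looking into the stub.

βl = 2π × 0.403 = 145°
tan(βl) = -0.698
For a shorted stub, Z_in = jZ_0·tan(βl)

Z_in ≈ −j209 Ω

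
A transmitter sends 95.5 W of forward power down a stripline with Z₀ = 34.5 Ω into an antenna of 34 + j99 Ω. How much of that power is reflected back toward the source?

|Γ| = |(-0.5 + j99)/(68.5 + j99)| = 0.822
|Γ|² = 0.676
P_refl = |Γ|²·P_inc = 64.6 W, P_del = (1 − |Γ|²)·P_inc = 30.9 W

P_reflected ≈ 64.6 W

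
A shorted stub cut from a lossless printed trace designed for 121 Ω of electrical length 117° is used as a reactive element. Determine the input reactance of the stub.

tan(βl) = -1.96
For a shorted stub, Z_in = jZ_0·tan(βl)

X_in ≈ -237 Ω (capacitive)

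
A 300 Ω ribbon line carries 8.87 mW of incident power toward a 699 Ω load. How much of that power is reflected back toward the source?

P_reflected ≈ 1.41 mW

Γ = (699 − 300)/(699 + 300) = 0.399
|Γ|² = 0.16
P_refl = |Γ|²·P_inc = 1.41 mW, P_del = (1 − |Γ|²)·P_inc = 7.46 mW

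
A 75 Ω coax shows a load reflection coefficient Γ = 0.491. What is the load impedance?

Z_L = Z_0·(1 + Γ)/(1 − Γ) = 75·(1.49)/(0.509)

Z_L ≈ 220 Ω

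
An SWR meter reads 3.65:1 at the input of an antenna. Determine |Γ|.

|Γ| = (S − 1)/(S + 1) = (3.65 − 1)/(3.65 + 1) = 2.65/4.65

|Γ| ≈ 0.57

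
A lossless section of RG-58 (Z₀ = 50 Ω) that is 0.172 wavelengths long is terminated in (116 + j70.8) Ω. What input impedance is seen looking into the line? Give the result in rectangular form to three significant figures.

βl = 2π × 0.172 = 61.9°
tan(βl) = tan(61.9°) = 1.87
Z_in = Z_0·(Z_L + jZ_0·tanβl)/(Z_0 + jZ_L·tanβl)
     = 50·(116 + j165)/(-82.7 + j217)

Z_in ≈ 24.2 − j35.9 Ω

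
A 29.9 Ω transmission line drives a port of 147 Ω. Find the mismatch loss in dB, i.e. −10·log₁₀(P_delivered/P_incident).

mismatch loss ≈ 2.5 dB

Γ = (147 − 29.9)/(147 + 29.9) = 0.662
|Γ|² = 0.438, so P_del/P_inc = 1 − |Γ|² = 0.562
ML = −10·log₁₀(1 − |Γ|²)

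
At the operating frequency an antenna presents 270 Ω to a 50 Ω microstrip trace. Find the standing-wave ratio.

VSWR ≈ 5.4

For a purely resistive load, VSWR = R_L/Z_0 or Z_0/R_L (whichever > 1) = 270/50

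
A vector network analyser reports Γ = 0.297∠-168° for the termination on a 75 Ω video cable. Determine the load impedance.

Z_L = Z_0·(1 + Γ)/(1 − Γ) = 75·(0.709 − j0.0617)/(1.29 + j0.0617)

Z_L ≈ 41 − j5.55 Ω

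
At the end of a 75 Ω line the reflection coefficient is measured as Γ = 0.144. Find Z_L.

Z_L = Z_0·(1 + Γ)/(1 − Γ) = 75·(1.14)/(0.856)

Z_L ≈ 100 Ω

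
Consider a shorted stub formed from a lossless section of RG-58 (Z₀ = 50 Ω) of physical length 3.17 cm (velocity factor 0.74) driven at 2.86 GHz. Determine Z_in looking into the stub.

λ = v/f = 0.74·c / 2.86 GHz = 0.0776 m
βl = 2π·l/λ = 2π × 0.408 = 147°
tan(βl) = -0.649
For a shorted stub, Z_in = jZ_0·tan(βl)

Z_in ≈ −j32.4 Ω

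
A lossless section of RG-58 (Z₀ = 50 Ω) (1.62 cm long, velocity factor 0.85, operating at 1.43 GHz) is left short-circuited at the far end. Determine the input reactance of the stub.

λ = v/f = 0.85·c / 1.43 GHz = 0.178 m
βl = 2π·l/λ = 2π × 0.0908 = 32.7°
tan(βl) = 0.642
For a short-circuited stub, Z_in = jZ_0·tan(βl)

X_in ≈ 32.1 Ω (inductive)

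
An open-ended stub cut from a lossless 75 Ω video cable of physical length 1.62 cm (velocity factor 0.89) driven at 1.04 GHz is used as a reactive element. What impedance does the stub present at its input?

Z_in ≈ −j179 Ω

λ = v/f = 0.89·c / 1.04 GHz = 0.257 m
βl = 2π·l/λ = 2π × 0.0631 = 22.7°
tan(βl) = 0.419
For an open-ended stub, Z_in = −jZ_0·cot(βl) = −jZ_0/tan(βl)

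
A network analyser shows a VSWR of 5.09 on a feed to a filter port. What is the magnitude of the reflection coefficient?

|Γ| ≈ 0.672

|Γ| = (S − 1)/(S + 1) = (5.09 − 1)/(5.09 + 1) = 4.09/6.09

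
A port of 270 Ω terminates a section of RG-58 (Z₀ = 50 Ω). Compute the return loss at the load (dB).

RL ≈ 3.25 dB

Γ = (270 − 50)/(270 + 50) = 0.688
RL = −20·log₁₀|Γ| = −20·log₁₀(0.688)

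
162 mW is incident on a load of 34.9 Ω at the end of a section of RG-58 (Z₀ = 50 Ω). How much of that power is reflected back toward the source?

P_reflected ≈ 5.12 mW

Γ = (34.9 − 50)/(34.9 + 50) = -0.178
|Γ|² = 0.0316
P_refl = |Γ|²·P_inc = 5.12 mW, P_del = (1 − |Γ|²)·P_inc = 157 mW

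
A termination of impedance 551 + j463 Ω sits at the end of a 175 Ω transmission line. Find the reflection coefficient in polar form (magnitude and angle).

Γ = (Z_L − Z_0)/(Z_L + Z_0) = (376 + j463)/(726 + j463)
|Γ| = 596/861 = 0.693

Γ ≈ 0.693 ∠ 18.4°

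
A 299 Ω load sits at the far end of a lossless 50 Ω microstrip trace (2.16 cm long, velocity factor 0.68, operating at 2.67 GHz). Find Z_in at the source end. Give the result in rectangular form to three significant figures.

Z_in ≈ 8.71 + j10.1 Ω

λ = v/f = 0.68·c / 2.67 GHz = 0.0764 m
βl = 2π·l/λ = 2π × 0.283 = 102°
tan(βl) = tan(102°) = -4.8
Z_in = Z_0·(Z_L + jZ_0·tanβl)/(Z_0 + jZ_L·tanβl)
     = 50·(299 − j240)/(50 − j1430)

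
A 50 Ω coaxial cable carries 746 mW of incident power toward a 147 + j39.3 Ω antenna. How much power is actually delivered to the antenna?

P_delivered ≈ 544 mW

|Γ| = |(97 + j39.3)/(197 + j39.3)| = 0.521
|Γ|² = 0.271
P_refl = |Γ|²·P_inc = 202 mW, P_del = (1 − |Γ|²)·P_inc = 544 mW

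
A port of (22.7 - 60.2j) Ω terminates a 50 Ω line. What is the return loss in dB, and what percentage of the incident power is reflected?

RL ≈ 3.09 dB; 49% of incident power reflected

Γ = (-27.3 − j60.2)/(72.7 − j60.2), |Γ| = 0.7
RL = −20·log₁₀(0.7) = 3.09 dB
P_refl/P_inc = |Γ|² = 0.49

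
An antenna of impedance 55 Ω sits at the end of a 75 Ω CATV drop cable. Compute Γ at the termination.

Γ = (Z_L − Z_0)/(Z_L + Z_0) = (55 − 75)/(55 + 75) = -20/130

Γ = -0.154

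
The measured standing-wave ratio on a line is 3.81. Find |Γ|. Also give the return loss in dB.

|Γ| ≈ 0.584; return loss ≈ 4.67 dB

|Γ| = (S − 1)/(S + 1) = (3.81 − 1)/(3.81 + 1) = 2.81/4.81
RL = −20·log₁₀|Γ| = −20·log₁₀(0.584)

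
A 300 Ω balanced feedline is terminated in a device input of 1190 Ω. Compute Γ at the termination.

Γ = (Z_L − Z_0)/(Z_L + Z_0) = (1190 − 300)/(1190 + 300) = 890/1490

Γ = 0.597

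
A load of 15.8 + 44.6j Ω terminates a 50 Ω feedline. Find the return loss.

Γ = (-34.2 + j44.6)/(65.8 + j44.6), |Γ| = 0.707
RL = −20·log₁₀|Γ| = −20·log₁₀(0.707)

RL ≈ 3.01 dB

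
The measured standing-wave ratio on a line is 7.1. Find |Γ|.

|Γ| = (S − 1)/(S + 1) = (7.1 − 1)/(7.1 + 1) = 6.1/8.1

|Γ| ≈ 0.753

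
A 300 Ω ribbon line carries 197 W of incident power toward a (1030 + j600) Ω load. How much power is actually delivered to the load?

|Γ| = |(730 + j600)/(1330 + j600)| = 0.648
|Γ|² = 0.419
P_refl = |Γ|²·P_inc = 82.6 W, P_del = (1 − |Γ|²)·P_inc = 114 W

P_delivered ≈ 114 W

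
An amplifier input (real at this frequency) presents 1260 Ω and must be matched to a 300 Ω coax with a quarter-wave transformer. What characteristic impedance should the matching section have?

Z_qwt = √(Z_0·R_L) = √(300 × 1260) = √378000

Z_qwt ≈ 615 Ω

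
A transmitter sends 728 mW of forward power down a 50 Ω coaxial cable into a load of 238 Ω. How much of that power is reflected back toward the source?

Γ = (238 − 50)/(238 + 50) = 0.653
|Γ|² = 0.426
P_refl = |Γ|²·P_inc = 310 mW, P_del = (1 − |Γ|²)·P_inc = 418 mW

P_reflected ≈ 310 mW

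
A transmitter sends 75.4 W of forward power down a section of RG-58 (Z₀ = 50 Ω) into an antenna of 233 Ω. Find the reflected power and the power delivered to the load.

Γ = (233 − 50)/(233 + 50) = 0.647
|Γ|² = 0.418
P_refl = |Γ|²·P_inc = 31.5 W, P_del = (1 − |Γ|²)·P_inc = 43.9 W

P_reflected ≈ 31.5 W; P_delivered ≈ 43.9 W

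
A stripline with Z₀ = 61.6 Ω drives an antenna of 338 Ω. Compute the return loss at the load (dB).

RL ≈ 3.2 dB

Γ = (338 − 61.6)/(338 + 61.6) = 0.692
RL = −20·log₁₀|Γ| = −20·log₁₀(0.692)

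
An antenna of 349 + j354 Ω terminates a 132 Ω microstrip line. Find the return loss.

Γ = (217 + j354)/(481 + j354), |Γ| = 0.695
RL = −20·log₁₀|Γ| = −20·log₁₀(0.695)

RL ≈ 3.16 dB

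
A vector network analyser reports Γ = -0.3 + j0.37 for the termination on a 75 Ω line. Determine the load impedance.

Z_L = Z_0·(1 + Γ)/(1 − Γ) = 75·(0.7 + j0.37)/(1.3 − j0.37)

Z_L ≈ 31.7 + j30.4 Ω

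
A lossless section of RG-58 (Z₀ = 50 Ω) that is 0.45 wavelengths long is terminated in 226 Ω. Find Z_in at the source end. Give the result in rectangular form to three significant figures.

βl = 2π × 0.45 = 162°
tan(βl) = tan(162°) = -0.325
Z_in = Z_0·(Z_L + jZ_0·tanβl)/(Z_0 + jZ_L·tanβl)
     = 50·(226 − j16.2)/(50 − j73.4)

Z_in ≈ 79.1 + j100 Ω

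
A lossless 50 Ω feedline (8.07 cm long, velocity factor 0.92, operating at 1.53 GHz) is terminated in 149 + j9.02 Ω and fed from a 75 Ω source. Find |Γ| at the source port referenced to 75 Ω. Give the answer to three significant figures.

λ = v/f = 0.92·c / 1.53 GHz = 0.18 m
βl = 2π·l/λ = 2π × 0.447 = 161°
tan(βl) = -0.343
Z_in = Z_0·(Z_L + jZ_0·tanβl)/(Z_0 + jZ_L·tanβl) = 76.6 + j66.1 Ω
Γ_s = (Z_in − Z_s)/(Z_in + Z_s) = (1.59 + j66.1)/(152 + j66.1), |Γ_s| = 0.4

|Γ| ≈ 0.4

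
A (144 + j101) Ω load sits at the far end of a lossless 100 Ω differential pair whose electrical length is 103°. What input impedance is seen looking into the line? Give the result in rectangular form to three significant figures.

Z_in ≈ 42 − j13.1 Ω

tan(βl) = tan(103°) = -4.33
Z_in = Z_0·(Z_L + jZ_0·tanβl)/(Z_0 + jZ_L·tanβl)
     = 100·(144 − j332)/(537 − j624)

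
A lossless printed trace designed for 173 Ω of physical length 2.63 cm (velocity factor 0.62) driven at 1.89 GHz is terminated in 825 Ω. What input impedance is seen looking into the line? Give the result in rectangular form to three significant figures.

λ = v/f = 0.62·c / 1.89 GHz = 0.0984 m
βl = 2π·l/λ = 2π × 0.267 = 96.2°
tan(βl) = tan(96.2°) = -9.19
Z_in = Z_0·(Z_L + jZ_0·tanβl)/(Z_0 + jZ_L·tanβl)
     = 173·(825 − j1590)/(173 − j7590)

Z_in ≈ 36.7 + j18 Ω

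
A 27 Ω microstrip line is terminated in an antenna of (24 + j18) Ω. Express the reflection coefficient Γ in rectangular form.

Γ ≈ 0.0585 + j0.332

Γ = (Z_L − Z_0)/(Z_L + Z_0) = (-3 + j18)/(51 + j18)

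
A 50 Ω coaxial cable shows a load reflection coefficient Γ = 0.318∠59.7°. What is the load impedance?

Z_L ≈ 57.6 + j35.2 Ω

Z_L = Z_0·(1 + Γ)/(1 − Γ) = 50·(1.16 + j0.275)/(0.84 − j0.275)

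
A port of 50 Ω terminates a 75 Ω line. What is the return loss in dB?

RL ≈ 14 dB

Γ = (50 − 75)/(50 + 75) = -0.2
RL = −20·log₁₀|Γ| = −20·log₁₀(0.2)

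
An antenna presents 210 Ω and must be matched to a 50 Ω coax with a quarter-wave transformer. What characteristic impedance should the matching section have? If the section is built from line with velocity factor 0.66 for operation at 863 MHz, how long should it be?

Z_qwt ≈ 102 Ω; length ≈ 5.74 cm

Z_qwt = √(Z_0·R_L) = √(50 × 210) = √10500
λ = 0.66·c/f = 0.229 m, so l = λ/4 = 0.0574 m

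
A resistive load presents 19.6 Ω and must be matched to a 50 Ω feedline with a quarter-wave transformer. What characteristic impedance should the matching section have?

Z_qwt = √(Z_0·R_L) = √(50 × 19.6) = √980

Z_qwt ≈ 31.3 Ω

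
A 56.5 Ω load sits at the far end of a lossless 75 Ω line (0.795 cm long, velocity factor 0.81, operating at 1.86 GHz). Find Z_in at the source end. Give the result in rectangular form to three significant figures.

Z_in ≈ 60.1 + j11.9 Ω

λ = v/f = 0.81·c / 1.86 GHz = 0.131 m
βl = 2π·l/λ = 2π × 0.0609 = 21.9°
tan(βl) = tan(21.9°) = 0.402
Z_in = Z_0·(Z_L + jZ_0·tanβl)/(Z_0 + jZ_L·tanβl)
     = 75·(56.5 + j30.2)/(75 + j22.7)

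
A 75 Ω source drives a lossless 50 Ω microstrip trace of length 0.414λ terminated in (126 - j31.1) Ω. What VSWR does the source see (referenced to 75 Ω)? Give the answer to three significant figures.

βl = 2π × 0.414 = 149°
tan(βl) = -0.6
Z_in = Z_0·(Z_L + jZ_0·tanβl)/(Z_0 + jZ_L·tanβl) = 64 + j56.8 Ω
Γ_s = (Z_in − Z_s)/(Z_in + Z_s) = (-11 + j56.8)/(139 + j56.8), |Γ_s| = 0.386
VSWR = (1 + |Γ_s|)/(1 − |Γ_s|)

VSWR ≈ 2.25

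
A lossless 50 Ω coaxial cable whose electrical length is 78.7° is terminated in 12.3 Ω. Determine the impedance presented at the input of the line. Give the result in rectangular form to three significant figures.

Z_in ≈ 127 + j93.4 Ω

tan(βl) = tan(78.7°) = 5
Z_in = Z_0·(Z_L + jZ_0·tanβl)/(Z_0 + jZ_L·tanβl)
     = 50·(12.3 + j250)/(50 + j61.6)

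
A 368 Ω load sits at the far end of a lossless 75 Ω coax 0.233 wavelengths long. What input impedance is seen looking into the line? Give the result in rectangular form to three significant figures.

βl = 2π × 0.233 = 83.9°
tan(βl) = tan(83.9°) = 9.33
Z_in = Z_0·(Z_L + jZ_0·tanβl)/(Z_0 + jZ_L·tanβl)
     = 75·(368 + j699)/(75 + j3430)

Z_in ≈ 15.5 − j7.7 Ω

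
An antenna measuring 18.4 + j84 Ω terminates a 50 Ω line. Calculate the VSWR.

Γ = (Z_L − Z_0)/(Z_L + Z_0) = (-31.6 + j84)/(68.4 + j84)
|Γ| = 89.7/108 = 0.828
VSWR = (1 + |Γ|)/(1 − |Γ|) = 1.83/0.172

VSWR ≈ 10.7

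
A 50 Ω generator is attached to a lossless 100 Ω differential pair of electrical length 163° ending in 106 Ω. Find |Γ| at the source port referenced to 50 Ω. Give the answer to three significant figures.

tan(βl) = -0.306
Z_in = Z_0·(Z_L + jZ_0·tanβl)/(Z_0 + jZ_L·tanβl) = 105 + j3.42 Ω
Γ_s = (Z_in − Z_s)/(Z_in + Z_s) = (54.9 + j3.42)/(155 + j3.42), |Γ_s| = 0.355

|Γ| ≈ 0.355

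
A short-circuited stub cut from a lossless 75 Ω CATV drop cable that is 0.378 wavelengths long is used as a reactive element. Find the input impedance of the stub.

Z_in ≈ −j72.2 Ω

βl = 2π × 0.378 = 136°
tan(βl) = -0.963
For a short-circuited stub, Z_in = jZ_0·tan(βl)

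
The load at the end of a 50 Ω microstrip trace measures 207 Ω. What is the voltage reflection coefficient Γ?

Γ = 0.611

Γ = (Z_L − Z_0)/(Z_L + Z_0) = (207 − 50)/(207 + 50) = 157/257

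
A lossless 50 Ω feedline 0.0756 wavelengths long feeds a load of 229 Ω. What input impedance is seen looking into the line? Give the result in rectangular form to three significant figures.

Z_in ≈ 44.2 − j78.4 Ω

βl = 2π × 0.0756 = 27.2°
tan(βl) = tan(27.2°) = 0.514
Z_in = Z_0·(Z_L + jZ_0·tanβl)/(Z_0 + jZ_L·tanβl)
     = 50·(229 + j25.7)/(50 + j118)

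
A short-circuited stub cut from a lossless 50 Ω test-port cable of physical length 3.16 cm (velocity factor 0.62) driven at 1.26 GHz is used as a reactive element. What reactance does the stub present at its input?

X_in ≈ 218 Ω (inductive)

λ = v/f = 0.62·c / 1.26 GHz = 0.148 m
βl = 2π·l/λ = 2π × 0.214 = 77.1°
tan(βl) = 4.35
For a short-circuited stub, Z_in = jZ_0·tan(βl)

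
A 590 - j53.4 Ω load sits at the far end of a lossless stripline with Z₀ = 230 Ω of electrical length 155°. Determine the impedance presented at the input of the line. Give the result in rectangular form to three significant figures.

Z_in ≈ 323 + j253 Ω

tan(βl) = tan(155°) = -0.466
Z_in = Z_0·(Z_L + jZ_0·tanβl)/(Z_0 + jZ_L·tanβl)
     = 230·(590 − j161)/(205 − j275)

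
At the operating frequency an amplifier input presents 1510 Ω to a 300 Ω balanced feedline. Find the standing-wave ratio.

VSWR ≈ 5.03

For a purely resistive load, VSWR = R_L/Z_0 or Z_0/R_L (whichever > 1) = 1510/300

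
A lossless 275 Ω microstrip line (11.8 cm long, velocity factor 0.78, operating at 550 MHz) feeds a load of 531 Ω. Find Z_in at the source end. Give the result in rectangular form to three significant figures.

λ = v/f = 0.78·c / 550 MHz = 0.425 m
βl = 2π·l/λ = 2π × 0.277 = 99.8°
tan(βl) = tan(99.8°) = -5.76
Z_in = Z_0·(Z_L + jZ_0·tanβl)/(Z_0 + jZ_L·tanβl)
     = 275·(531 − j1580)/(275 − j3060)

Z_in ≈ 146 + j34.6 Ω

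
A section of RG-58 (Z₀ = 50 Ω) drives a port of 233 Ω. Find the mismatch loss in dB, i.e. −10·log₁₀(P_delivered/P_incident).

Γ = (233 − 50)/(233 + 50) = 0.647
|Γ|² = 0.418, so P_del/P_inc = 1 − |Γ|² = 0.582
ML = −10·log₁₀(1 − |Γ|²)

mismatch loss ≈ 2.35 dB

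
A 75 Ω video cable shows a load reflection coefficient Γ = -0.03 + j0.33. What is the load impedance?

Z_L = Z_0·(1 + Γ)/(1 − Γ) = 75·(0.97 + j0.33)/(1.03 − j0.33)

Z_L ≈ 57.1 + j42.3 Ω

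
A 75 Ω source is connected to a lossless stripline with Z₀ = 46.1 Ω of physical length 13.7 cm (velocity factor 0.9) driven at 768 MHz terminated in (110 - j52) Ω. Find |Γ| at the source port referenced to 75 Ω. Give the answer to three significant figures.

λ = v/f = 0.9·c / 768 MHz = 0.352 m
βl = 2π·l/λ = 2π × 0.39 = 140°
tan(βl) = -0.831
Z_in = Z_0·(Z_L + jZ_0·tanβl)/(Z_0 + jZ_L·tanβl) = 47.3 + j54 Ω
Γ_s = (Z_in − Z_s)/(Z_in + Z_s) = (-27.7 + j54)/(122 + j54), |Γ_s| = 0.454

|Γ| ≈ 0.454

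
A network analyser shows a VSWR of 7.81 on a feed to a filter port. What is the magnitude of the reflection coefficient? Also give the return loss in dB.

|Γ| ≈ 0.773; return loss ≈ 2.24 dB

|Γ| = (S − 1)/(S + 1) = (7.81 − 1)/(7.81 + 1) = 6.81/8.81
RL = −20·log₁₀|Γ| = −20·log₁₀(0.773)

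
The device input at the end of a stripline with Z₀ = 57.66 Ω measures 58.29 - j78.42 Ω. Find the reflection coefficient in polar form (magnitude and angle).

Γ = (Z_L − Z_0)/(Z_L + Z_0) = (0.63 − j78.42)/(115.9 − j78.42)
|Γ| = 78.4/140 = 0.56

Γ ≈ 0.56 ∠ -55.5°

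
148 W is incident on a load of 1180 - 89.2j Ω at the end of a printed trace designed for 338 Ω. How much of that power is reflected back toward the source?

P_reflected ≈ 45.9 W

|Γ| = |(842 − j89.2)/(1518 − j89.2)| = 0.557
|Γ|² = 0.31
P_refl = |Γ|²·P_inc = 45.9 W, P_del = (1 − |Γ|²)·P_inc = 102 W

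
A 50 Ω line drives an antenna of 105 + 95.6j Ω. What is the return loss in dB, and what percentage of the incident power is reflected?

Γ = (55 + j95.6)/(155 + j95.6), |Γ| = 0.606
RL = −20·log₁₀(0.606) = 4.36 dB
P_refl/P_inc = |Γ|² = 0.367

RL ≈ 4.36 dB; 36.7% of incident power reflected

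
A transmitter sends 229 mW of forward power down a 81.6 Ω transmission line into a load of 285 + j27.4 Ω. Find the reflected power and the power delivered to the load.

P_reflected ≈ 71.4 mW; P_delivered ≈ 158 mW

|Γ| = |(203.4 + j27.4)/(366.6 + j27.4)| = 0.558
|Γ|² = 0.312
P_refl = |Γ|²·P_inc = 71.4 mW, P_del = (1 − |Γ|²)·P_inc = 158 mW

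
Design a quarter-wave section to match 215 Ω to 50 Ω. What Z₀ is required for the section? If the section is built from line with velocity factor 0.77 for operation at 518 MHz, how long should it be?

Z_qwt = √(Z_0·R_L) = √(50 × 215) = √10750
λ = 0.77·c/f = 0.446 m, so l = λ/4 = 0.111 m

Z_qwt ≈ 104 Ω; length ≈ 11.1 cm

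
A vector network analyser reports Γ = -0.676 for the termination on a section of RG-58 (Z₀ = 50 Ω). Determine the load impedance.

Z_L ≈ 9.67 Ω

Z_L = Z_0·(1 + Γ)/(1 − Γ) = 50·(0.324)/(1.68)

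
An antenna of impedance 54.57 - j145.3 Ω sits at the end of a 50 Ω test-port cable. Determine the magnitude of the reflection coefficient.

|Γ| ≈ 0.812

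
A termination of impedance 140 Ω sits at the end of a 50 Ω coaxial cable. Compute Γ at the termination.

Γ = (Z_L − Z_0)/(Z_L + Z_0) = (140 − 50)/(140 + 50) = 90/190

Γ = 0.474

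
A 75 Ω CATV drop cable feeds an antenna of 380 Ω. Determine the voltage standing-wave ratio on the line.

VSWR ≈ 5.07

For a purely resistive load, VSWR = R_L/Z_0 or Z_0/R_L (whichever > 1) = 380/75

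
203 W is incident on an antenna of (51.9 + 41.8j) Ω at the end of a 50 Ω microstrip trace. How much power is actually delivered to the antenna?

|Γ| = |(1.9 + j41.8)/(101.9 + j41.8)| = 0.38
|Γ|² = 0.144
P_refl = |Γ|²·P_inc = 29.3 W, P_del = (1 − |Γ|²)·P_inc = 174 W

P_delivered ≈ 174 W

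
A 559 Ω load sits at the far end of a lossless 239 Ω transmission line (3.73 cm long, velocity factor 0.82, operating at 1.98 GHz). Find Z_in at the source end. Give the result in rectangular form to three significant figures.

λ = v/f = 0.82·c / 1.98 GHz = 0.124 m
βl = 2π·l/λ = 2π × 0.3 = 108°
tan(βl) = tan(108°) = -3.06
Z_in = Z_0·(Z_L + jZ_0·tanβl)/(Z_0 + jZ_L·tanβl)
     = 239·(559 − j732)/(239 − j1710)

Z_in ≈ 111 + j62.5 Ω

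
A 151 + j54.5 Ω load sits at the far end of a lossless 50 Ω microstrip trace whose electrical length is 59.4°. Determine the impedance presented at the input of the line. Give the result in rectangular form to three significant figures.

tan(βl) = tan(59.4°) = 1.69
Z_in = Z_0·(Z_L + jZ_0·tanβl)/(Z_0 + jZ_L·tanβl)
     = 50·(151 + j139)/(-42.2 + j255)

Z_in ≈ 21.8 − j33.2 Ω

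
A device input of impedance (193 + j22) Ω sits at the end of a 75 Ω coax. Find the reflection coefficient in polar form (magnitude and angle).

Γ ≈ 0.446 ∠ 5.87°

Γ = (Z_L − Z_0)/(Z_L + Z_0) = (118 + j22)/(268 + j22)
|Γ| = 120/269 = 0.446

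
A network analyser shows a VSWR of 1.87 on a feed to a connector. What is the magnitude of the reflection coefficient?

|Γ| ≈ 0.303

|Γ| = (S − 1)/(S + 1) = (1.87 − 1)/(1.87 + 1) = 0.87/2.87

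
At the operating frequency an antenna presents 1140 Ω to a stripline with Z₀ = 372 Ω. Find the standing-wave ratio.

VSWR ≈ 3.06

Γ = (1140 − 372)/(1140 + 372) = 0.508
VSWR = (1 + 0.508)/(1 − 0.508)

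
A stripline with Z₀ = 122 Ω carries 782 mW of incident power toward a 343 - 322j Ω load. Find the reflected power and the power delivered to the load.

P_reflected ≈ 373 mW; P_delivered ≈ 409 mW

|Γ| = |(221 − j322)/(465 − j322)| = 0.69
|Γ|² = 0.477
P_refl = |Γ|²·P_inc = 373 mW, P_del = (1 − |Γ|²)·P_inc = 409 mW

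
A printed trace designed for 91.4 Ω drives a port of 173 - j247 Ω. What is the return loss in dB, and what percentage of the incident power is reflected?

RL ≈ 2.87 dB; 51.7% of incident power reflected

Γ = (81.6 − j247)/(264.4 − j247), |Γ| = 0.719
RL = −20·log₁₀(0.719) = 2.87 dB
P_refl/P_inc = |Γ|² = 0.517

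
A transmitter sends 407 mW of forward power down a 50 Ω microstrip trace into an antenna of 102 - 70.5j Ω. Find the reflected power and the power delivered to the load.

|Γ| = |(52 − j70.5)/(152 − j70.5)| = 0.523
|Γ|² = 0.273
P_refl = |Γ|²·P_inc = 111 mW, P_del = (1 − |Γ|²)·P_inc = 296 mW

P_reflected ≈ 111 mW; P_delivered ≈ 296 mW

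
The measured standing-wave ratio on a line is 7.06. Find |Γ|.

|Γ| = (S − 1)/(S + 1) = (7.06 − 1)/(7.06 + 1) = 6.06/8.06

|Γ| ≈ 0.752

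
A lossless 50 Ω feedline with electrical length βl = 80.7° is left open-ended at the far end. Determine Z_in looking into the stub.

tan(βl) = 6.11
For an open-ended stub, Z_in = −jZ_0·cot(βl) = −jZ_0/tan(βl)

Z_in ≈ −j8.19 Ω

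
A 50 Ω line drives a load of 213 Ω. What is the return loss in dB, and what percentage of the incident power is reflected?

RL ≈ 4.16 dB; 38.4% of incident power reflected

Γ = (213 − 50)/(213 + 50) = 0.62
RL = −20·log₁₀(0.62) = 4.16 dB
P_refl/P_inc = |Γ|² = 0.384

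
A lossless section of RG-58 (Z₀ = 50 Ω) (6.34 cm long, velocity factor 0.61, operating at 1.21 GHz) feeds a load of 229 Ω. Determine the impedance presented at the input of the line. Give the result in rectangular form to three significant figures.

λ = v/f = 0.61·c / 1.21 GHz = 0.151 m
βl = 2π·l/λ = 2π × 0.419 = 151°
tan(βl) = tan(151°) = -0.556
Z_in = Z_0·(Z_L + jZ_0·tanβl)/(Z_0 + jZ_L·tanβl)
     = 50·(229 − j27.8)/(50 − j127)

Z_in ≈ 40 + j74.2 Ω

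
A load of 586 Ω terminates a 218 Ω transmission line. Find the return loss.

Γ = (586 − 218)/(586 + 218) = 0.458
RL = −20·log₁₀|Γ| = −20·log₁₀(0.458)

RL ≈ 6.79 dB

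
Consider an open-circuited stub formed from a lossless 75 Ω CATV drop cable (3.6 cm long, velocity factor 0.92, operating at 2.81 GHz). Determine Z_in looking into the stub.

Z_in ≈ +j67.4 Ω

λ = v/f = 0.92·c / 2.81 GHz = 0.0982 m
βl = 2π·l/λ = 2π × 0.367 = 132°
tan(βl) = -1.11
For an open-circuited stub, Z_in = −jZ_0·cot(βl) = −jZ_0/tan(βl)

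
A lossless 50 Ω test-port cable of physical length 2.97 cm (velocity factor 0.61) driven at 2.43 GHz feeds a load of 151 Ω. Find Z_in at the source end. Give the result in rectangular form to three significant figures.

Z_in ≈ 37 + j48.3 Ω

λ = v/f = 0.61·c / 2.43 GHz = 0.0753 m
βl = 2π·l/λ = 2π × 0.394 = 142°
tan(βl) = tan(142°) = -0.782
Z_in = Z_0·(Z_L + jZ_0·tanβl)/(Z_0 + jZ_L·tanβl)
     = 50·(151 − j39.1)/(50 − j118)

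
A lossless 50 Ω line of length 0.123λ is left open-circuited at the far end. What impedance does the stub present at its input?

Z_in ≈ −j51.3 Ω

βl = 2π × 0.123 = 44.3°
tan(βl) = 0.975
For an open-circuited stub, Z_in = −jZ_0·cot(βl) = −jZ_0/tan(βl)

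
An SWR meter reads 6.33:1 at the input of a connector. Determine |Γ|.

|Γ| = (S − 1)/(S + 1) = (6.33 − 1)/(6.33 + 1) = 5.33/7.33

|Γ| ≈ 0.727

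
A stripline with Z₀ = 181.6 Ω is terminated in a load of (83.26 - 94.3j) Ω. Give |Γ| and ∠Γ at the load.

Γ = (Z_L − Z_0)/(Z_L + Z_0) = (-98.34 − j94.3)/(264.9 − j94.3)
|Γ| = 136/281 = 0.485

Γ ≈ 0.485 ∠ -117°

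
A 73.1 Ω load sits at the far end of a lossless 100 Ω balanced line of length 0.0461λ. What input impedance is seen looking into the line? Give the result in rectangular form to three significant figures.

Z_in ≈ 76 + j13.2 Ω

βl = 2π × 0.0461 = 16.6°
tan(βl) = tan(16.6°) = 0.298
Z_in = Z_0·(Z_L + jZ_0·tanβl)/(Z_0 + jZ_L·tanβl)
     = 100·(73.1 + j29.8)/(100 + j21.8)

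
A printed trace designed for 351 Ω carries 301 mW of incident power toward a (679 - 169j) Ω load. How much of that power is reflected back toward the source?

|Γ| = |(328 − j169)/(1030 − j169)| = 0.354
|Γ|² = 0.125
P_refl = |Γ|²·P_inc = 37.6 mW, P_del = (1 − |Γ|²)·P_inc = 263 mW

P_reflected ≈ 37.6 mW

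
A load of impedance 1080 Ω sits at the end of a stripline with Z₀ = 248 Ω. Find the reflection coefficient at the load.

Γ = 0.627

Γ = (Z_L − Z_0)/(Z_L + Z_0) = (1080 − 248)/(1080 + 248) = 832/1328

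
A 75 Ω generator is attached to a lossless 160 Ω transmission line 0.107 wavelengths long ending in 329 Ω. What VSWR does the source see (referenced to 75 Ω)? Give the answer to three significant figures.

VSWR ≈ 3.3

βl = 2π × 0.107 = 38.5°
tan(βl) = 0.796
Z_in = Z_0·(Z_L + jZ_0·tanβl)/(Z_0 + jZ_L·tanβl) = 146 − j112 Ω
Γ_s = (Z_in − Z_s)/(Z_in + Z_s) = (71.1 − j112)/(221 − j112), |Γ_s| = 0.535
VSWR = (1 + |Γ_s|)/(1 − |Γ_s|)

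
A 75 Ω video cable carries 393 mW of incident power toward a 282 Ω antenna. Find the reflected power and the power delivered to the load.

Γ = (282 − 75)/(282 + 75) = 0.58
|Γ|² = 0.336
P_refl = |Γ|²·P_inc = 132 mW, P_del = (1 − |Γ|²)·P_inc = 261 mW

P_reflected ≈ 132 mW; P_delivered ≈ 261 mW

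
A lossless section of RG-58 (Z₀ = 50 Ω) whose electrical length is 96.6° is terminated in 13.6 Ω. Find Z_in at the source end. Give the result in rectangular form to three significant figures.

tan(βl) = tan(96.6°) = -8.64
Z_in = Z_0·(Z_L + jZ_0·tanβl)/(Z_0 + jZ_L·tanβl)
     = 50·(13.6 − j432)/(50 − j118)

Z_in ≈ 158 − j61.3 Ω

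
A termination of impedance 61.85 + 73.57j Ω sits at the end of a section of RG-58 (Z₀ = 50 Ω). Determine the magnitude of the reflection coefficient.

|Γ| ≈ 0.557

Γ = (Z_L − Z_0)/(Z_L + Z_0) = (11.85 + j73.57)/(111.8 + j73.57)
|Γ| = 74.5/134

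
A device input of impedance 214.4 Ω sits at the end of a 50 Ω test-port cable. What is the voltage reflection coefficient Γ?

Γ = 0.622

Γ = (Z_L − Z_0)/(Z_L + Z_0) = (214.4 − 50)/(214.4 + 50) = 164.4/264.4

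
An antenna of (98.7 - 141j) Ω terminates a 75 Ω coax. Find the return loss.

Γ = (23.7 − j141)/(173.7 − j141), |Γ| = 0.639
RL = −20·log₁₀|Γ| = −20·log₁₀(0.639)

RL ≈ 3.89 dB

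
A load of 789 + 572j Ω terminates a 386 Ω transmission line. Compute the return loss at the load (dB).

RL ≈ 5.43 dB

Γ = (403 + j572)/(1175 + j572), |Γ| = 0.535
RL = −20·log₁₀|Γ| = −20·log₁₀(0.535)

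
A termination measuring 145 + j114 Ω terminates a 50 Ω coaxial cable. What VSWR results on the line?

Γ = (Z_L − Z_0)/(Z_L + Z_0) = (95 + j114)/(195 + j114)
|Γ| = 148/226 = 0.657
VSWR = (1 + |Γ|)/(1 − |Γ|) = 1.66/0.343

VSWR ≈ 4.83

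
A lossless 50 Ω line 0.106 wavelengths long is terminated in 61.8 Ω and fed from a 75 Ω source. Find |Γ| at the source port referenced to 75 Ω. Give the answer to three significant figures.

|Γ| ≈ 0.204

βl = 2π × 0.106 = 38.2°
tan(βl) = 0.786
Z_in = Z_0·(Z_L + jZ_0·tanβl)/(Z_0 + jZ_L·tanβl) = 51.4 − j10.7 Ω
Γ_s = (Z_in − Z_s)/(Z_in + Z_s) = (-23.6 − j10.7)/(126 − j10.7), |Γ_s| = 0.204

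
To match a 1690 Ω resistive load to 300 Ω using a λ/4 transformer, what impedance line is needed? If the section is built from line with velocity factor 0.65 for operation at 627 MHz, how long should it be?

Z_qwt = √(Z_0·R_L) = √(300 × 1690) = √507000
λ = 0.65·c/f = 0.311 m, so l = λ/4 = 0.0778 m

Z_qwt ≈ 712 Ω; length ≈ 7.78 cm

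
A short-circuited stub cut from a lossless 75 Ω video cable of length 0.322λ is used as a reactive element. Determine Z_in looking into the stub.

βl = 2π × 0.322 = 116°
tan(βl) = -2.06
For a short-circuited stub, Z_in = jZ_0·tan(βl)

Z_in ≈ −j154 Ω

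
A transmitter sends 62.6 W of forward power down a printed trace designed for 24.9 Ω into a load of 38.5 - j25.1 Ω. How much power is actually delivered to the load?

|Γ| = |(13.6 − j25.1)/(63.4 − j25.1)| = 0.419
|Γ|² = 0.175
P_refl = |Γ|²·P_inc = 11 W, P_del = (1 − |Γ|²)·P_inc = 51.6 W

P_delivered ≈ 51.6 W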